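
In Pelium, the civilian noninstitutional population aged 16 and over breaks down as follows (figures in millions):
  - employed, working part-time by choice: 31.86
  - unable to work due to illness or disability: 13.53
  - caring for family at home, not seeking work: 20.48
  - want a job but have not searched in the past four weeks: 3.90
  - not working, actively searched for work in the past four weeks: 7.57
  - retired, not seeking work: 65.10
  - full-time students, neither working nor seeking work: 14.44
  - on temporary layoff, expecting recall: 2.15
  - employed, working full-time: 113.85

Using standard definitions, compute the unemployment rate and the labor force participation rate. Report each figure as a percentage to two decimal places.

Employed = 31.86 + 113.85 = 145.71 million.
Unemployed = 7.57 + 2.15 = 9.72 million (jobless and actively searching, or on temporary layoff).
Labor force = 145.71 + 9.72 = 155.43 million.
Not in labor force = 13.53 + 20.48 + 3.90 + 65.10 + 14.44 = 117.45 million (those not working and not actively searching are outside the labor force — including those who want a job but have given up searching).
Civilian working-age population = 155.43 + 117.45 = 272.88 million.
Unemployment rate = 9.72 / 155.43 = 6.25%.
Labor force participation rate = 155.43 / 272.88 = 56.96%.

Unemployment rate ≈ 6.25%; labor force participation rate ≈ 56.96%.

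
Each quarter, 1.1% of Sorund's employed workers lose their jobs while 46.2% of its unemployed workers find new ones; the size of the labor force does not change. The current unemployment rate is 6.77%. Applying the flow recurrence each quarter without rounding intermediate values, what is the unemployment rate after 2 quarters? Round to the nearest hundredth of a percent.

Unemployment rate after two quarters ≈ 3.56%.

With a fixed labor force, u_{t+1} = u_t + s·(1−u_t) − f·u_t = u_t·(1−s−f) + s.
Here 1−s−f = 0.527 and s = 0.011.
u_1 = 0.067700 × 0.527 + 0.011 = 0.046678.
u_2 = 0.046678 × 0.527 + 0.011 = 0.035599.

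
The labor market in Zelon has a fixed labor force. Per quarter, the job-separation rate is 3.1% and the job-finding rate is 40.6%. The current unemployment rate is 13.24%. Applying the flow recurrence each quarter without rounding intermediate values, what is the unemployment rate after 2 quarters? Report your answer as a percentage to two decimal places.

Unemployment rate after two quarters ≈ 9.04%.

With a fixed labor force, u_{t+1} = u_t + s·(1−u_t) − f·u_t = u_t·(1−s−f) + s.
Here 1−s−f = 0.563 and s = 0.031.
u_1 = 0.132400 × 0.563 + 0.031 = 0.105541.
u_2 = 0.105541 × 0.563 + 0.031 = 0.090420.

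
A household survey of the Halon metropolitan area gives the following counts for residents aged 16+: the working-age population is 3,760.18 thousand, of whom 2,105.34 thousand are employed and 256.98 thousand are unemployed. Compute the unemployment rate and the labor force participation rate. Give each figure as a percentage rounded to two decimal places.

Unemployment rate ≈ 10.88%; labor force participation rate ≈ 62.82%.

Labor force = employed + unemployed = 2,105.34 + 256.98 = 2,362.32 thousand.
Unemployment rate = 256.98 / 2,362.32 = 10.88%.
Labor force participation rate = 2,362.32 / 3,760.18 = 62.82%.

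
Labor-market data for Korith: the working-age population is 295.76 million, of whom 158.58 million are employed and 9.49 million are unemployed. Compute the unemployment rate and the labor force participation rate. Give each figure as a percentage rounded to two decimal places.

Labor force = employed + unemployed = 158.58 + 9.49 = 168.07 million.
Unemployment rate = 9.49 / 168.07 = 5.65%.
Labor force participation rate = 168.07 / 295.76 = 56.83%.

Unemployment rate ≈ 5.65%; labor force participation rate ≈ 56.83%.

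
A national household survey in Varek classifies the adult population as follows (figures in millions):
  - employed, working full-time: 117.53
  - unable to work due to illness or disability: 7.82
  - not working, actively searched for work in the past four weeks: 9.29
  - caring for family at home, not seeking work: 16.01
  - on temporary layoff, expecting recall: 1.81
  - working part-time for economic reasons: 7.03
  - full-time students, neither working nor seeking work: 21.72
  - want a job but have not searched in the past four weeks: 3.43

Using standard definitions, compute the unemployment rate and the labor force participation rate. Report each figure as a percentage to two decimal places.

Unemployment rate ≈ 8.18%; labor force participation rate ≈ 73.47%.

Employed = 117.53 + 7.03 = 124.56 million (anyone who worked, including part-time for economic reasons, counts as employed).
Unemployed = 9.29 + 1.81 = 11.10 million (jobless and actively searching, or on temporary layoff).
Labor force = 124.56 + 11.10 = 135.66 million.
Not in labor force = 7.82 + 16.01 + 21.72 + 3.43 = 48.98 million (those not working and not actively searching are outside the labor force — including those who want a job but have given up searching).
Civilian working-age population = 135.66 + 48.98 = 184.64 million.
Unemployment rate = 11.10 / 135.66 = 8.18%.
Labor force participation rate = 135.66 / 184.64 = 73.47%.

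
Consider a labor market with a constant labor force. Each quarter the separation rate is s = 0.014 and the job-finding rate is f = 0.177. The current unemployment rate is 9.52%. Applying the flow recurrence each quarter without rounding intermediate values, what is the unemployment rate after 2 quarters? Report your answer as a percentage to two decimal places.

Unemployment rate after two quarters ≈ 8.76%.

With a fixed labor force, u_{t+1} = u_t + s·(1−u_t) − f·u_t = u_t·(1−s−f) + s.
Here 1−s−f = 0.809 and s = 0.014.
u_1 = 0.095200 × 0.809 + 0.014 = 0.091017.
u_2 = 0.091017 × 0.809 + 0.014 = 0.087633.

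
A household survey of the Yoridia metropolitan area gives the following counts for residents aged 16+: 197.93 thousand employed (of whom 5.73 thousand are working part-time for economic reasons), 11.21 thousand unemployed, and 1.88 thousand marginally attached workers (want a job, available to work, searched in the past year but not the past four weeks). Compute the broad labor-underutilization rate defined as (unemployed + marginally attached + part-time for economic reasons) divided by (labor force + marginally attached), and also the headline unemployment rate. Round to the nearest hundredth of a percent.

Labor force = 197.93 + 11.21 = 209.14 thousand.
Numerator = 11.21 + 1.88 + 5.73 = 18.82 thousand.
Denominator = 209.14 + 1.88 = 211.02 thousand.
Broad rate = 18.82 / 211.02 = 8.92%.
Headline unemployment rate = 11.21 / 209.14 = 5.36%.

Broad underutilization rate ≈ 8.92%; headline unemployment rate ≈ 5.36%.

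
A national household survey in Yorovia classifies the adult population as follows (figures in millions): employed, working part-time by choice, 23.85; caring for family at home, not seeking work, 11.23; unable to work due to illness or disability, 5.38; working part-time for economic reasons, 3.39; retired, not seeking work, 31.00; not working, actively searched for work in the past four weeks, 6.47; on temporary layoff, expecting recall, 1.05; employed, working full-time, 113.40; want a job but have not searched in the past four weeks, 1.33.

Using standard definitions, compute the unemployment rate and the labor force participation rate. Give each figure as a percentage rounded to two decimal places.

Unemployment rate ≈ 5.08%; labor force participation rate ≈ 75.17%.

Employed = 23.85 + 3.39 + 113.40 = 140.64 million (anyone who worked, including part-time for economic reasons, counts as employed).
Unemployed = 6.47 + 1.05 = 7.52 million (jobless and actively searching, or on temporary layoff).
Labor force = 140.64 + 7.52 = 148.16 million.
Not in labor force = 11.23 + 5.38 + 31.00 + 1.33 = 48.94 million (those not working and not actively searching are outside the labor force — including those who want a job but have given up searching).
Civilian working-age population = 148.16 + 48.94 = 197.10 million.
Unemployment rate = 7.52 / 148.16 = 5.08%.
Labor force participation rate = 148.16 / 197.10 = 75.17%.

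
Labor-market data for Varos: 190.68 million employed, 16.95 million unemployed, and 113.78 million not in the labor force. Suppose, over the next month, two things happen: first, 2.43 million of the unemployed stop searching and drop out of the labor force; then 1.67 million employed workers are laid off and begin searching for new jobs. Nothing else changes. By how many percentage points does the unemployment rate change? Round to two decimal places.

Initially, labor force = 190.68 + 16.95 = 207.63 million, so u = 16.95/207.63 = 8.16%.
After the first change, unemployed and labor force both fall by 2.43 → E = 190.68, U = 14.52, labor force = 205.20 million.
After the second change, employed falls and unemployed rises by 1.67; labor force unchanged → E = 189.01, U = 16.19, labor force = 205.20 million.
New unemployment rate = 16.19 / 205.20 = 7.89%.
Change = 7.89% − 8.16% = −0.27 percentage points.

The unemployment rate changes by −0.27 percentage points.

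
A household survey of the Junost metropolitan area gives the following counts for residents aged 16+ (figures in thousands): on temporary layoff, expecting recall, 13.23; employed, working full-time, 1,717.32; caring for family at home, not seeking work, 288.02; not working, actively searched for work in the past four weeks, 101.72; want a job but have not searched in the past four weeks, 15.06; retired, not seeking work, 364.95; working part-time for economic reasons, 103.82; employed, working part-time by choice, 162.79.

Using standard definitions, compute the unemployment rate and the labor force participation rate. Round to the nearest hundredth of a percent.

Employed = 1,717.32 + 103.82 + 162.79 = 1,983.93 thousand (anyone who worked, including part-time for economic reasons, counts as employed).
Unemployed = 13.23 + 101.72 = 114.95 thousand (jobless and actively searching, or on temporary layoff).
Labor force = 1,983.93 + 114.95 = 2,098.88 thousand.
Not in labor force = 288.02 + 15.06 + 364.95 = 668.03 thousand (those not working and not actively searching are outside the labor force — including those who want a job but have given up searching).
Civilian working-age population = 2,098.88 + 668.03 = 2,766.91 thousand.
Unemployment rate = 114.95 / 2,098.88 = 5.48%.
Labor force participation rate = 2,098.88 / 2,766.91 = 75.86%.

Unemployment rate ≈ 5.48%; labor force participation rate ≈ 75.86%.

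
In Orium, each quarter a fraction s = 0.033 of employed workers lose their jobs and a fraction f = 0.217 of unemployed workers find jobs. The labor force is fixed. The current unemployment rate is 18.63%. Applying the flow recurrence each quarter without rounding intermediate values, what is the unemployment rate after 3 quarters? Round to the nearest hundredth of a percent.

With a fixed labor force, u_{t+1} = u_t + s·(1−u_t) − f·u_t = u_t·(1−s−f) + s.
Here 1−s−f = 0.750 and s = 0.033.
u_1 = 0.186300 × 0.750 + 0.033 = 0.172725.
u_2 = 0.172725 × 0.750 + 0.033 = 0.162544.
u_3 = 0.162544 × 0.750 + 0.033 = 0.154908.

Unemployment rate after three quarters ≈ 15.49%.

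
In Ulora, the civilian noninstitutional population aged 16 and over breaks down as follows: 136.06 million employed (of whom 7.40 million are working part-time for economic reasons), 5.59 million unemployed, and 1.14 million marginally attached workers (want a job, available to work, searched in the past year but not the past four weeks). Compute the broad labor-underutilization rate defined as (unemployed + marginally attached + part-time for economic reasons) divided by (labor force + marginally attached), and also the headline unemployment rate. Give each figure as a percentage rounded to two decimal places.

Broad underutilization rate ≈ 9.90%; headline unemployment rate ≈ 3.95%.

Labor force = 136.06 + 5.59 = 141.65 million.
Numerator = 5.59 + 1.14 + 7.40 = 14.13 million.
Denominator = 141.65 + 1.14 = 142.79 million.
Broad rate = 14.13 / 142.79 = 9.90%.
Headline unemployment rate = 5.59 / 141.65 = 3.95%.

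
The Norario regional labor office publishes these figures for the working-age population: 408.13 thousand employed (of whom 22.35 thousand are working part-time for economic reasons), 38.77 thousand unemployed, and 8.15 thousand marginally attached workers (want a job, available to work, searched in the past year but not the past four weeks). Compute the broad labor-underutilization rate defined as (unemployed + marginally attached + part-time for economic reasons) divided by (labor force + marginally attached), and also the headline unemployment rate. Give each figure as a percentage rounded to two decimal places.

Broad underutilization rate ≈ 15.22%; headline unemployment rate ≈ 8.68%.

Labor force = 408.13 + 38.77 = 446.90 thousand.
Numerator = 38.77 + 8.15 + 22.35 = 69.27 thousand.
Denominator = 446.90 + 8.15 = 455.05 thousand.
Broad rate = 69.27 / 455.05 = 15.22%.
Headline unemployment rate = 38.77 / 446.90 = 8.68%.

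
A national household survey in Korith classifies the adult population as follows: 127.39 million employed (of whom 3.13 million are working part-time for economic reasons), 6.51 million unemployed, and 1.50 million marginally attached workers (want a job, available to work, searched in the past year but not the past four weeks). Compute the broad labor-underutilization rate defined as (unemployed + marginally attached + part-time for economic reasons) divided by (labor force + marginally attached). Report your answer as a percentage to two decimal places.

Broad underutilization rate ≈ 8.23%.

Labor force = 127.39 + 6.51 = 133.90 million.
Numerator = 6.51 + 1.50 + 3.13 = 11.14 million.
Denominator = 133.90 + 1.50 = 135.40 million.
Broad rate = 11.14 / 135.40 = 8.23%.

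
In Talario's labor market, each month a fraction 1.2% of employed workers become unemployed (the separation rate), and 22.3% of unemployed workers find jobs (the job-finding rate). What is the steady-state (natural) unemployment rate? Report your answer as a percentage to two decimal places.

Steady-state unemployment rate ≈ 5.11%.

At steady state the flows balance: s·E = f·U, so U/(E+U) = s/(s+f).
u* = 1.2 / (1.2 + 22.3) = 1.2 / 23.50 = 5.11%.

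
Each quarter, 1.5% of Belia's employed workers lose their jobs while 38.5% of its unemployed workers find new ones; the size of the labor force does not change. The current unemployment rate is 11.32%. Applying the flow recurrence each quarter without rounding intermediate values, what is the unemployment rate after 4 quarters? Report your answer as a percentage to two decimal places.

Unemployment rate after four quarters ≈ 4.73%.

With a fixed labor force, u_{t+1} = u_t + s·(1−u_t) − f·u_t = u_t·(1−s−f) + s.
Here 1−s−f = 0.600 and s = 0.015.
u_1 = 0.113200 × 0.600 + 0.015 = 0.082920.
u_2 = 0.082920 × 0.600 + 0.015 = 0.064752.
u_3 = 0.064752 × 0.600 + 0.015 = 0.053851.
u_4 = 0.053851 × 0.600 + 0.015 = 0.047311.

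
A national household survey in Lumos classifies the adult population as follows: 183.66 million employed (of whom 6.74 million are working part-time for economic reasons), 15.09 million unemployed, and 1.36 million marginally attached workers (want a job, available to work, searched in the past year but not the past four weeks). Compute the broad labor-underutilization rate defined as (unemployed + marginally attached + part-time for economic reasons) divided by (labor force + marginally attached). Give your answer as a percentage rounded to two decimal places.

Broad underutilization rate ≈ 11.59%.

Labor force = 183.66 + 15.09 = 198.75 million.
Numerator = 15.09 + 1.36 + 6.74 = 23.19 million.
Denominator = 198.75 + 1.36 = 200.11 million.
Broad rate = 23.19 / 200.11 = 11.59%.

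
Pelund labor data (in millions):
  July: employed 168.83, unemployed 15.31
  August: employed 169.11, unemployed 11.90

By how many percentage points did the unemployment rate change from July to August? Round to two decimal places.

July: labor force = 168.83 + 15.31 = 184.14; u = 15.31/184.14 = 8.31%.
August: labor force = 169.11 + 11.90 = 181.01; u = 11.90/181.01 = 6.57%.
Change = 6.57% − 8.31% = −1.74 pp.

The unemployment rate changed by −1.74 percentage points.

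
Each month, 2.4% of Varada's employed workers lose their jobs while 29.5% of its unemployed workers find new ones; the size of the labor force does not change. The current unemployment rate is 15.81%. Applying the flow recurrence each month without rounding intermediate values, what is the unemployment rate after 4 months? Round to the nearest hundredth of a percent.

With a fixed labor force, u_{t+1} = u_t + s·(1−u_t) − f·u_t = u_t·(1−s−f) + s.
Here 1−s−f = 0.681 and s = 0.024.
u_1 = 0.158100 × 0.681 + 0.024 = 0.131666.
u_2 = 0.131666 × 0.681 + 0.024 = 0.113665.
u_3 = 0.113665 × 0.681 + 0.024 = 0.101406.
u_4 = 0.101406 × 0.681 + 0.024 = 0.093057.

Unemployment rate after four months ≈ 9.31%.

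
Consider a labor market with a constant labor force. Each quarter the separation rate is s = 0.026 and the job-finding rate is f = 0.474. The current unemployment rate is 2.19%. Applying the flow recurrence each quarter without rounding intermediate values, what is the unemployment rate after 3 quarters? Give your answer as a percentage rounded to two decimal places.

With a fixed labor force, u_{t+1} = u_t + s·(1−u_t) − f·u_t = u_t·(1−s−f) + s.
Here 1−s−f = 0.500 and s = 0.026.
u_1 = 0.021900 × 0.500 + 0.026 = 0.036950.
u_2 = 0.036950 × 0.500 + 0.026 = 0.044475.
u_3 = 0.044475 × 0.500 + 0.026 = 0.048238.

Unemployment rate after three quarters ≈ 4.82%.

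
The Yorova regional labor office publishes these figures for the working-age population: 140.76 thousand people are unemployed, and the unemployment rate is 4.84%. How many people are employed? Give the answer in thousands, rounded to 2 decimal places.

About 2,767.50 thousand are employed.

Labor force = U / u = 140.76 / 0.0484 ≈ 2,908.26 thousand.
Employed = labor force − unemployed = 2,908.26 − 140.76 = 2,767.50 thousand.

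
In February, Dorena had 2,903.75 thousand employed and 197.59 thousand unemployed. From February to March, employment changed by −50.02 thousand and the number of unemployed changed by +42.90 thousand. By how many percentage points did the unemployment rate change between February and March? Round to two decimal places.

February: labor force = 2,903.75 + 197.59 = 3,101.34; u = 197.59/3,101.34 = 6.37%.
March: labor force = 2,853.73 + 240.49 = 3,094.22; u = 240.49/3,094.22 = 7.77%.
Change = 7.77% − 6.37% = +1.40 pp.

The unemployment rate changed by +1.40 percentage points.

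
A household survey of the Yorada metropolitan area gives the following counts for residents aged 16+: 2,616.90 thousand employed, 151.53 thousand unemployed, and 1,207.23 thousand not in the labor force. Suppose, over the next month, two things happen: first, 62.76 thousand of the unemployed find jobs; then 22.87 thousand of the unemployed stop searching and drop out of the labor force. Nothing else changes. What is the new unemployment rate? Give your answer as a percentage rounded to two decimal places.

Initially, labor force = 2,616.90 + 151.53 = 2,768.43 thousand, so u = 151.53/2,768.43 = 5.47%.
After the first change, unemployed falls and employed rises by 62.76; labor force unchanged → E = 2,679.66, U = 88.77, labor force = 2,768.43 thousand.
After the second change, unemployed and labor force both fall by 22.87 → E = 2,679.66, U = 65.90, labor force = 2,745.56 thousand.
New unemployment rate = 65.90 / 2,745.56 = 2.40%.

New unemployment rate ≈ 2.40%.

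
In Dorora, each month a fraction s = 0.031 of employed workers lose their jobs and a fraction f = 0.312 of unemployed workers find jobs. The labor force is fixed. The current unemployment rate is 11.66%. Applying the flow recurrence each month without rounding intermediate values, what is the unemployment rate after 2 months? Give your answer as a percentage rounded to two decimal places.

Unemployment rate after two months ≈ 10.17%.

With a fixed labor force, u_{t+1} = u_t + s·(1−u_t) − f·u_t = u_t·(1−s−f) + s.
Here 1−s−f = 0.657 and s = 0.031.
u_1 = 0.116600 × 0.657 + 0.031 = 0.107606.
u_2 = 0.107606 × 0.657 + 0.031 = 0.101697.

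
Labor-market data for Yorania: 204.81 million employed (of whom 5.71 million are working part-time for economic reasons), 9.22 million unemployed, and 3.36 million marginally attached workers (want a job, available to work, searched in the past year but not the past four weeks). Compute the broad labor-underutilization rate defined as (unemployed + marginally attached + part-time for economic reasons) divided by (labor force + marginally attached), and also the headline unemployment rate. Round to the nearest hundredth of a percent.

Broad underutilization rate ≈ 8.41%; headline unemployment rate ≈ 4.31%.

Labor force = 204.81 + 9.22 = 214.03 million.
Numerator = 9.22 + 3.36 + 5.71 = 18.29 million.
Denominator = 214.03 + 3.36 = 217.39 million.
Broad rate = 18.29 / 217.39 = 8.41%.
Headline unemployment rate = 9.22 / 214.03 = 4.31%.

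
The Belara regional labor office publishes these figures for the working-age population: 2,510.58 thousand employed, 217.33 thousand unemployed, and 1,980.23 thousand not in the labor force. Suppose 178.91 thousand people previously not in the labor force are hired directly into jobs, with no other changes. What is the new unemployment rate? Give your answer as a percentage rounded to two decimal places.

New unemployment rate ≈ 7.48%.

Initially, labor force = 2,510.58 + 217.33 = 2,727.91 thousand, so u = 217.33/2,727.91 = 7.97%.
After the change, employed and labor force both rise by 178.91; unemployed unchanged → E = 2,689.49, U = 217.33, labor force = 2,906.82 thousand.
New unemployment rate = 217.33 / 2,906.82 = 7.48%.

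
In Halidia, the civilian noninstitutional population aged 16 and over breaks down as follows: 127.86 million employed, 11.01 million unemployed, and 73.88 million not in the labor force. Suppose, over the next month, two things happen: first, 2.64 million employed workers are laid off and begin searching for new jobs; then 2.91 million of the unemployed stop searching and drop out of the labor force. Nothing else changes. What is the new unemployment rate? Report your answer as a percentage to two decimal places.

Initially, labor force = 127.86 + 11.01 = 138.87 million, so u = 11.01/138.87 = 7.93%.
After the first change, employed falls and unemployed rises by 2.64; labor force unchanged → E = 125.22, U = 13.65, labor force = 138.87 million.
After the second change, unemployed and labor force both fall by 2.91 → E = 125.22, U = 10.74, labor force = 135.96 million.
New unemployment rate = 10.74 / 135.96 = 7.90%.

New unemployment rate ≈ 7.90%.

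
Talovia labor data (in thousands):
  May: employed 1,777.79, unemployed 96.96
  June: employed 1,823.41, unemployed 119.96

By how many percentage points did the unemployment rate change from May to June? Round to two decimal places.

May: labor force = 1,777.79 + 96.96 = 1,874.75; u = 96.96/1,874.75 = 5.17%.
June: labor force = 1,823.41 + 119.96 = 1,943.37; u = 119.96/1,943.37 = 6.17%.
Change = 6.17% − 5.17% = +1.00 pp.

The unemployment rate changed by +1.00 percentage points.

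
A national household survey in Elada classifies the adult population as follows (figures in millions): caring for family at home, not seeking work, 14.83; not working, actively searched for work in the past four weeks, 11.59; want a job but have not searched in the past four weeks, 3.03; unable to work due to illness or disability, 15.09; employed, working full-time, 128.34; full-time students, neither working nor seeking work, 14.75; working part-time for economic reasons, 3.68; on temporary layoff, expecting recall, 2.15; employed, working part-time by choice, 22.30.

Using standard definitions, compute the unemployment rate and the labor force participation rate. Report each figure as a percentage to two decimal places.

Unemployment rate ≈ 8.18%; labor force participation rate ≈ 77.89%.

Employed = 128.34 + 3.68 + 22.30 = 154.32 million (anyone who worked, including part-time for economic reasons, counts as employed).
Unemployed = 11.59 + 2.15 = 13.74 million (jobless and actively searching, or on temporary layoff).
Labor force = 154.32 + 13.74 = 168.06 million.
Not in labor force = 14.83 + 3.03 + 15.09 + 14.75 = 47.70 million (those not working and not actively searching are outside the labor force — including those who want a job but have given up searching).
Civilian working-age population = 168.06 + 47.70 = 215.76 million.
Unemployment rate = 13.74 / 168.06 = 8.18%.
Labor force participation rate = 168.06 / 215.76 = 77.89%.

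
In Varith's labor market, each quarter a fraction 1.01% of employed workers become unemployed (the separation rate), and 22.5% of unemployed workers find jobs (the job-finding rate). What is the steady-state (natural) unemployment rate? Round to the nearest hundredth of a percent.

Steady-state unemployment rate ≈ 4.30%.

At steady state the flows balance: s·E = f·U, so U/(E+U) = s/(s+f).
u* = 1.01 / (1.01 + 22.5) = 1.01 / 23.51 = 4.30%.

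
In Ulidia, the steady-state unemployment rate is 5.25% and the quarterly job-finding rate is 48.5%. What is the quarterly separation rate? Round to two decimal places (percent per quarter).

Separation rate ≈ 2.69% per quarter.

From u* = s/(s+f): s = u·f/(1−u).
s = 0.0525 × 48.5 / (1 − 0.0525) = 2.5463 / 0.9475 ≈ 2.69% per quarter.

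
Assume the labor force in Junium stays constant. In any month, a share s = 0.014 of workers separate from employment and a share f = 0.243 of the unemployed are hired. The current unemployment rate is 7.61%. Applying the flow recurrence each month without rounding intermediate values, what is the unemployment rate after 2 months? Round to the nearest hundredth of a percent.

With a fixed labor force, u_{t+1} = u_t + s·(1−u_t) − f·u_t = u_t·(1−s−f) + s.
Here 1−s−f = 0.743 and s = 0.014.
u_1 = 0.076100 × 0.743 + 0.014 = 0.070542.
u_2 = 0.070542 × 0.743 + 0.014 = 0.066413.

Unemployment rate after two months ≈ 6.64%.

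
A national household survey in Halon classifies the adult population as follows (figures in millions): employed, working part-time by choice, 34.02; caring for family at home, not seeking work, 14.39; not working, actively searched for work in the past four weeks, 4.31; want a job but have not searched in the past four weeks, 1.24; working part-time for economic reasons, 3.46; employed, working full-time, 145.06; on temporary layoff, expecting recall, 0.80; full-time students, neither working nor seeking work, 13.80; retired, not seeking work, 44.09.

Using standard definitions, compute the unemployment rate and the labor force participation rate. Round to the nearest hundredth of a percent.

Employed = 34.02 + 3.46 + 145.06 = 182.54 million (anyone who worked, including part-time for economic reasons, counts as employed).
Unemployed = 4.31 + 0.80 = 5.11 million (jobless and actively searching, or on temporary layoff).
Labor force = 182.54 + 5.11 = 187.65 million.
Not in labor force = 14.39 + 1.24 + 13.80 + 44.09 = 73.52 million (those not working and not actively searching are outside the labor force — including those who want a job but have given up searching).
Civilian working-age population = 187.65 + 73.52 = 261.17 million.
Unemployment rate = 5.11 / 187.65 = 2.72%.
Labor force participation rate = 187.65 / 261.17 = 71.85%.

Unemployment rate ≈ 2.72%; labor force participation rate ≈ 71.85%.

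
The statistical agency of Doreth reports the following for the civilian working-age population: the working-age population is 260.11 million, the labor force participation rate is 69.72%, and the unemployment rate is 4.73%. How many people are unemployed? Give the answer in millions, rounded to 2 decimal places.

Labor force = 0.6972 × 260.11 = 181.35 million.
Unemployed = 0.0473 × 181.35 ≈ 8.58 million.

About 8.58 million are unemployed.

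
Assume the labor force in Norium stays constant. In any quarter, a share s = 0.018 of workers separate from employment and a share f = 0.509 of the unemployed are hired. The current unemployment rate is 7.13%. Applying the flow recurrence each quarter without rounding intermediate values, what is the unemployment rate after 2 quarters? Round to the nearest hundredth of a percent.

Unemployment rate after two quarters ≈ 4.25%.

With a fixed labor force, u_{t+1} = u_t + s·(1−u_t) − f·u_t = u_t·(1−s−f) + s.
Here 1−s−f = 0.473 and s = 0.018.
u_1 = 0.071300 × 0.473 + 0.018 = 0.051725.
u_2 = 0.051725 × 0.473 + 0.018 = 0.042466.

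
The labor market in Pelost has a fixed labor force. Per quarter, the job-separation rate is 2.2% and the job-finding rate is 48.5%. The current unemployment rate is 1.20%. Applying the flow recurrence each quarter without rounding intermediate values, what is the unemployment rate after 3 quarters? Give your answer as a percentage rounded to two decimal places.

Unemployment rate after three quarters ≈ 3.96%.

With a fixed labor force, u_{t+1} = u_t + s·(1−u_t) − f·u_t = u_t·(1−s−f) + s.
Here 1−s−f = 0.493 and s = 0.022.
u_1 = 0.012000 × 0.493 + 0.022 = 0.027916.
u_2 = 0.027916 × 0.493 + 0.022 = 0.035763.
u_3 = 0.035763 × 0.493 + 0.022 = 0.039631.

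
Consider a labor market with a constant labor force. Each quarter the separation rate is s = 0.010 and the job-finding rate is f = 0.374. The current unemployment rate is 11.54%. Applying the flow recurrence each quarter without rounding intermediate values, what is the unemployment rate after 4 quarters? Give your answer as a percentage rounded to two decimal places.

With a fixed labor force, u_{t+1} = u_t + s·(1−u_t) − f·u_t = u_t·(1−s−f) + s.
Here 1−s−f = 0.616 and s = 0.010.
u_1 = 0.115400 × 0.616 + 0.010 = 0.081086.
u_2 = 0.081086 × 0.616 + 0.010 = 0.059949.
u_3 = 0.059949 × 0.616 + 0.010 = 0.046929.
u_4 = 0.046929 × 0.616 + 0.010 = 0.038908.

Unemployment rate after four quarters ≈ 3.89%.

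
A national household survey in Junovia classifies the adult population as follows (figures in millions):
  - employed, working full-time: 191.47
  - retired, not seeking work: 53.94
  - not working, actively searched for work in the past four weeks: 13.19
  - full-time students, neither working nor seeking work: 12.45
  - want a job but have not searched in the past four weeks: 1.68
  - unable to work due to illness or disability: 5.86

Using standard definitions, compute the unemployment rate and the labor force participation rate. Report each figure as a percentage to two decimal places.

Employed = 191.47 million.
Unemployed = 13.19 million.
Labor force = 191.47 + 13.19 = 204.66 million.
Not in labor force = 53.94 + 12.45 + 1.68 + 5.86 = 73.93 million (those not working and not actively searching are outside the labor force — including those who want a job but have given up searching).
Civilian working-age population = 204.66 + 73.93 = 278.59 million.
Unemployment rate = 13.19 / 204.66 = 6.44%.
Labor force participation rate = 204.66 / 278.59 = 73.46%.

Unemployment rate ≈ 6.44%; labor force participation rate ≈ 73.46%.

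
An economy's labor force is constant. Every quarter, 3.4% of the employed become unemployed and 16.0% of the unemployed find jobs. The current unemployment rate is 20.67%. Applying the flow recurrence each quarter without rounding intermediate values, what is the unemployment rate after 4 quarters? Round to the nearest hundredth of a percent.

With a fixed labor force, u_{t+1} = u_t + s·(1−u_t) − f·u_t = u_t·(1−s−f) + s.
Here 1−s−f = 0.806 and s = 0.034.
u_1 = 0.206700 × 0.806 + 0.034 = 0.200600.
u_2 = 0.200600 × 0.806 + 0.034 = 0.195684.
u_3 = 0.195684 × 0.806 + 0.034 = 0.191721.
u_4 = 0.191721 × 0.806 + 0.034 = 0.188527.

Unemployment rate after four quarters ≈ 18.85%.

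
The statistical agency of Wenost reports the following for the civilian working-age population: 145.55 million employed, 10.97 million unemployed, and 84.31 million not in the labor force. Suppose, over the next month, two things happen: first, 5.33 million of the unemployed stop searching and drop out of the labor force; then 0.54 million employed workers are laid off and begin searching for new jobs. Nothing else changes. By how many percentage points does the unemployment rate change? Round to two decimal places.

Initially, labor force = 145.55 + 10.97 = 156.52 million, so u = 10.97/156.52 = 7.01%.
After the first change, unemployed and labor force both fall by 5.33 → E = 145.55, U = 5.64, labor force = 151.19 million.
After the second change, employed falls and unemployed rises by 0.54; labor force unchanged → E = 145.01, U = 6.18, labor force = 151.19 million.
New unemployment rate = 6.18 / 151.19 = 4.09%.
Change = 4.09% − 7.01% = −2.92 percentage points.

The unemployment rate changes by −2.92 percentage points.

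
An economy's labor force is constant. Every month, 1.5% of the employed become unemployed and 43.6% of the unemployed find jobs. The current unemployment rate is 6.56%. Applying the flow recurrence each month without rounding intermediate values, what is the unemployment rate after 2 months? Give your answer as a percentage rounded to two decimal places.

Unemployment rate after two months ≈ 4.30%.

With a fixed labor force, u_{t+1} = u_t + s·(1−u_t) − f·u_t = u_t·(1−s−f) + s.
Here 1−s−f = 0.549 and s = 0.015.
u_1 = 0.065600 × 0.549 + 0.015 = 0.051014.
u_2 = 0.051014 × 0.549 + 0.015 = 0.043007.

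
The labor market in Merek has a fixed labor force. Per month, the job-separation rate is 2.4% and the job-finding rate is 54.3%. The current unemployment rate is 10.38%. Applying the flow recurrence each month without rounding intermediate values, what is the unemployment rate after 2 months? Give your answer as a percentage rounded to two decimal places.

Unemployment rate after two months ≈ 5.39%.

With a fixed labor force, u_{t+1} = u_t + s·(1−u_t) − f·u_t = u_t·(1−s−f) + s.
Here 1−s−f = 0.433 and s = 0.024.
u_1 = 0.103800 × 0.433 + 0.024 = 0.068945.
u_2 = 0.068945 × 0.433 + 0.024 = 0.053853.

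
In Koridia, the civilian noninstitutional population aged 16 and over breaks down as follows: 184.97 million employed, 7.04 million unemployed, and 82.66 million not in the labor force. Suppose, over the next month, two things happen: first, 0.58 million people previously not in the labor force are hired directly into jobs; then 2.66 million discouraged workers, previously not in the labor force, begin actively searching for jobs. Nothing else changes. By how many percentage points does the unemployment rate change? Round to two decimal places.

Initially, labor force = 184.97 + 7.04 = 192.01 million, so u = 7.04/192.01 = 3.67%.
After the first change, employed and labor force both rise by 0.58; unemployed unchanged → E = 185.55, U = 7.04, labor force = 192.59 million.
After the second change, unemployed and labor force both rise by 2.66 → E = 185.55, U = 9.70, labor force = 195.25 million.
New unemployment rate = 9.70 / 195.25 = 4.97%.
Change = 4.97% − 3.67% = +1.30 percentage points.

The unemployment rate changes by +1.30 percentage points.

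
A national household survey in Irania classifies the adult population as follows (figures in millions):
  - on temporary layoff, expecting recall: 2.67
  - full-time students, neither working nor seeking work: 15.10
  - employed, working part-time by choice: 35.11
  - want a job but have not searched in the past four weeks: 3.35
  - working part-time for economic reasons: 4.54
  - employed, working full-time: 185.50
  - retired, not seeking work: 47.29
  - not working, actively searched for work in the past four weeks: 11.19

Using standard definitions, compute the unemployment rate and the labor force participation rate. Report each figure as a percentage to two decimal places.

Unemployment rate ≈ 5.80%; labor force participation rate ≈ 78.43%.

Employed = 35.11 + 4.54 + 185.50 = 225.15 million (anyone who worked, including part-time for economic reasons, counts as employed).
Unemployed = 2.67 + 11.19 = 13.86 million (jobless and actively searching, or on temporary layoff).
Labor force = 225.15 + 13.86 = 239.01 million.
Not in labor force = 15.10 + 3.35 + 47.29 = 65.74 million (those not working and not actively searching are outside the labor force — including those who want a job but have given up searching).
Civilian working-age population = 239.01 + 65.74 = 304.75 million.
Unemployment rate = 13.86 / 239.01 = 5.80%.
Labor force participation rate = 239.01 / 304.75 = 78.43%.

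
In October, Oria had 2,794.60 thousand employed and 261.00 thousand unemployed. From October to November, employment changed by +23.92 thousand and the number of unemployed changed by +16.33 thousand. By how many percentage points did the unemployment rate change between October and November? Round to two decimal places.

The unemployment rate changed by +0.42 percentage points.

October: labor force = 2,794.60 + 261.00 = 3,055.60; u = 261.00/3,055.60 = 8.54%.
November: labor force = 2,818.52 + 277.33 = 3,095.85; u = 277.33/3,095.85 = 8.96%.
Change = 8.96% − 8.54% = +0.42 pp.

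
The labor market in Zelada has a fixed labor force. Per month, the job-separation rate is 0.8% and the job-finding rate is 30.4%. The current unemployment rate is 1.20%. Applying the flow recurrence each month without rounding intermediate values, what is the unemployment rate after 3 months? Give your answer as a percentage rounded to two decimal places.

With a fixed labor force, u_{t+1} = u_t + s·(1−u_t) − f·u_t = u_t·(1−s−f) + s.
Here 1−s−f = 0.688 and s = 0.008.
u_1 = 0.012000 × 0.688 + 0.008 = 0.016256.
u_2 = 0.016256 × 0.688 + 0.008 = 0.019184.
u_3 = 0.019184 × 0.688 + 0.008 = 0.021199.

Unemployment rate after three months ≈ 2.12%.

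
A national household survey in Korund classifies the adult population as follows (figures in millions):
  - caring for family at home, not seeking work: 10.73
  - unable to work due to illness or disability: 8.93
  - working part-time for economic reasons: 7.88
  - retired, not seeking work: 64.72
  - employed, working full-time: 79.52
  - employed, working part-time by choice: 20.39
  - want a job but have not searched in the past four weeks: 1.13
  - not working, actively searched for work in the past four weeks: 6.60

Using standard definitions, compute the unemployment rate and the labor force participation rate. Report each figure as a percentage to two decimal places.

Employed = 7.88 + 79.52 + 20.39 = 107.79 million (anyone who worked, including part-time for economic reasons, counts as employed).
Unemployed = 6.60 million.
Labor force = 107.79 + 6.60 = 114.39 million.
Not in labor force = 10.73 + 8.93 + 64.72 + 1.13 = 85.51 million (those not working and not actively searching are outside the labor force — including those who want a job but have given up searching).
Civilian working-age population = 114.39 + 85.51 = 199.90 million.
Unemployment rate = 6.60 / 114.39 = 5.77%.
Labor force participation rate = 114.39 / 199.90 = 57.22%.

Unemployment rate ≈ 5.77%; labor force participation rate ≈ 57.22%.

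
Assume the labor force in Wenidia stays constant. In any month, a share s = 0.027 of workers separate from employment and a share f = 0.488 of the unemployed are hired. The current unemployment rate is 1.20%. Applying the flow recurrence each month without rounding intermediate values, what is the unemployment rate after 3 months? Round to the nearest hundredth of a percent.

With a fixed labor force, u_{t+1} = u_t + s·(1−u_t) − f·u_t = u_t·(1−s−f) + s.
Here 1−s−f = 0.485 and s = 0.027.
u_1 = 0.012000 × 0.485 + 0.027 = 0.032820.
u_2 = 0.032820 × 0.485 + 0.027 = 0.042918.
u_3 = 0.042918 × 0.485 + 0.027 = 0.047815.

Unemployment rate after three months ≈ 4.78%.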